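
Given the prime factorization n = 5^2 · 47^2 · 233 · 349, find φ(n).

3491024640

φ(5^2) = 5^2 − 5^1 = 25 − 5 = 20.
φ(47^2) = 47^2 − 47^1 = 2209 − 47 = 2162.
φ(233) = 233 − 1 = 232.
φ(349) = 349 − 1 = 348.
φ(4490731325) = 20 × 2162 × 232 × 348 = 3491024640.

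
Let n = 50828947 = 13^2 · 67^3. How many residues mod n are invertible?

46218744

φ(50828947) = 50828947 · (1 − 1/13) · (1 − 1/67)
       = 50828947 · 792/871 = 46218744.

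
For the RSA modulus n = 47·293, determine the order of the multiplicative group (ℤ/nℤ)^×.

For distinct primes, φ(pq) = (p−1)(q−1) = 46 × 292 = 13432.

13432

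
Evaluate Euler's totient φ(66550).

24200

Prime factorization: 66550 = 2 · 5**2 · 11**3.
φ(66550) = 66550 · (1 − 1/2) · (1 − 1/5) · (1 − 1/11)
       = 66550 · 40/110 = 24200.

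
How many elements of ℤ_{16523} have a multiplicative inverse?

14400

First factor: 16523 = 13 * 31 * 41.
φ(13) = 13 − 1 = 12.
φ(31) = 31 − 1 = 30.
φ(41) = 41 − 1 = 40.
Since φ is multiplicative, φ(16523) = 12 · 30 · 40 = 14400.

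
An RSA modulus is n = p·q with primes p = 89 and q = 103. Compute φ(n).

φ(n) = (p − 1)(q − 1) = (89−1)(103−1) = 88·102 = 8976.

8976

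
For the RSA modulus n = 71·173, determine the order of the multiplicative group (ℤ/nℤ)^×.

12040

φ(n) = (p − 1)(q − 1) = (71−1)(173−1) = 70·172 = 12040.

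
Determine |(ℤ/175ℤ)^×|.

First factor: 175 = 5**2 * 7.
φ(5^2) = 5^1·(5−1) = 5·4 = 20.
φ(7) = 7 − 1 = 6.
Multiply: 20 · 6 = 120.

120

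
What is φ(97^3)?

903264

φ(912673) = 912673 · (1 − 1/97)
       = 912673 · 96/97 = 903264.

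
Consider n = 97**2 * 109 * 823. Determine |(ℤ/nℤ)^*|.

826682112

φ(844053163) = 844053163 · (1 − 1/97) · (1 − 1/109) · (1 − 1/823)
       = 844053163 · 8522496/8701579 = 826682112.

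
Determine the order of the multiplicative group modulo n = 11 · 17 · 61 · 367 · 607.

φ(2541125983) = 2541125983 · (1 − 1/11) · (1 − 1/17) · (1 − 1/61) · (1 − 1/367) · (1 − 1/607)
       = 2541125983 · 2129241600/2541125983 = 2129241600.

2129241600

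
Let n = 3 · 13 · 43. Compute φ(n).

1008

φ(1677) = 1677 · (1 − 1/3) · (1 − 1/13) · (1 − 1/43)
       = 1677 · 1008/1677 = 1008.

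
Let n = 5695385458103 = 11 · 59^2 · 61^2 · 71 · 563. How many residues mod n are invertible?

4927146168000

φ(5695385458103) = 5695385458103 · (1 − 1/11) · (1 − 1/59) · (1 − 1/61) · (1 − 1/71) · (1 − 1/563)
       = 5695385458103 · 1369032000/1582491097 = 4927146168000.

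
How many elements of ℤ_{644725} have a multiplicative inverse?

644725 = 5^2 * 17 * 37 * 41.
φ(644725) = 644725 · (1 − 1/5) · (1 − 1/17) · (1 − 1/37) · (1 − 1/41)
       = 644725 · 92160/128945 = 460800.

460800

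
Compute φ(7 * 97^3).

φ(7) = 7 − 1 = 6.
φ(97^3) = 97^2·(97−1) = 9409·96 = 903264.
Since φ is multiplicative, φ(6388711) = 6 · 903264 = 5419584.

5419584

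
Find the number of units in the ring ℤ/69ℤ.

44

Factor 69: 69 = 3 × 23.
φ(3) = 3 − 1 = 2.
φ(23) = 23 − 1 = 22.
Multiply: 2 · 22 = 44.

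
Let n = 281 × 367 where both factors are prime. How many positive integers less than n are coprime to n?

φ(n) = (p − 1)(q − 1) = (281−1)(367−1) = 280·366 = 102480.

102480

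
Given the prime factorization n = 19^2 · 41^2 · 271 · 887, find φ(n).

134173713600

φ(145870619057) = 145870619057 · (1 − 1/19) · (1 − 1/41) · (1 − 1/271) · (1 − 1/887)
       = 145870619057 · 172238400/187253683 = 134173713600.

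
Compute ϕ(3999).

First factor: 3999 = 3 · 31 · 43.
φ(3) = 3 − 1 = 2.
φ(31) = 31 − 1 = 30.
φ(43) = 43 − 1 = 42.
Multiply: 2 · 30 · 42 = 2520.

2520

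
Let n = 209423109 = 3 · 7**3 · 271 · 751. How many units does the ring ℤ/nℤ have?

φ(3) = 3 − 1 = 2.
φ(7^3) = 7^3 − 7^2 = 343 − 49 = 294.
φ(271) = 271 − 1 = 270.
φ(751) = 751 − 1 = 750.
Multiply: 2 · 294 · 270 · 750 = 119070000.

119070000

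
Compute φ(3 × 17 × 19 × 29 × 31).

φ(3) = 3 − 1 = 2.
φ(17) = 17 − 1 = 16.
φ(19) = 19 − 1 = 18.
φ(29) = 29 − 1 = 28.
φ(31) = 31 − 1 = 30.
φ(871131) = 2 × 16 × 18 × 28 × 30 = 483840.

483840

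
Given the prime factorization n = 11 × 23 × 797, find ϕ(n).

φ(201641) = 201641 · (1 − 1/11) · (1 − 1/23) · (1 − 1/797)
       = 201641 · 175120/201641 = 175120.

175120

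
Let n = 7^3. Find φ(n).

294

φ(7^3) = 7^3 − 7^2 = 343 − 49 = 294.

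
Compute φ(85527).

48384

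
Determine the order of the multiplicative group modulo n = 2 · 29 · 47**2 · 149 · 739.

φ(2) = 2 − 1 = 1.
φ(29) = 29 − 1 = 28.
φ(47^2) = 47^2 − 47^1 = 2209 − 47 = 2162.
φ(149) = 149 − 1 = 148.
φ(739) = 739 − 1 = 738.
Multiply: 1 · 28 · 2162 · 148 · 738 = 6611984064.

6611984064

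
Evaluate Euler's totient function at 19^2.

φ(361) = 361 · (1 − 1/19)
       = 361 · 18/19 = 342.

342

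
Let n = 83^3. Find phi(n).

564898

φ(571787) = 571787 · (1 − 1/83)
       = 571787 · 82/83 = 564898.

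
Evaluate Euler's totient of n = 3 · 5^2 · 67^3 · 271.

3199759200

φ(3) = 3 − 1 = 2.
φ(5^2) = 5^2 − 5^1 = 25 − 5 = 20.
φ(67^3) = 67^3 − 67^2 = 300763 − 4489 = 296274.
φ(271) = 271 − 1 = 270.
Multiply: 2 · 20 · 296274 · 270 = 3199759200.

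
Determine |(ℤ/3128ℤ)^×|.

Prime factorization: 3128 = 2^3 · 17 · 23.
φ(3128) = 3128 · (1 − 1/2) · (1 − 1/17) · (1 − 1/23)
       = 3128 · 352/782 = 1408.

1408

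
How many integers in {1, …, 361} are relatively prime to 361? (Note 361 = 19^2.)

φ(361) = 361 · (1 − 1/19)
       = 361 · 18/19 = 342.

342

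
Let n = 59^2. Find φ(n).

3422

φ(59^2) = 59^2 − 59^1 = 3481 − 59 = 3422.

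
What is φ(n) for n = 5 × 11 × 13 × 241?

115200

φ(172315) = 172315 · (1 − 1/5) · (1 − 1/11) · (1 − 1/13) · (1 − 1/241)
       = 172315 · 115200/172315 = 115200.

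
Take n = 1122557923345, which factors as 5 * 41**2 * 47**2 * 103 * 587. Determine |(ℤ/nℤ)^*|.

847729539840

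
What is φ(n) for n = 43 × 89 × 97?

φ(371219) = 371219 · (1 − 1/43) · (1 − 1/89) · (1 − 1/97)
       = 371219 · 354816/371219 = 354816.

354816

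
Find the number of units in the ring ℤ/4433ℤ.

3600

First factor: 4433 = 11 * 13 * 31.
φ(11) = 11 − 1 = 10.
φ(13) = 13 − 1 = 12.
φ(31) = 31 − 1 = 30.
Multiply: 10 · 12 · 30 = 3600.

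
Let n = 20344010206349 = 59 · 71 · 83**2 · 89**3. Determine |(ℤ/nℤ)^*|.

φ(59) = 59 − 1 = 58.
φ(71) = 71 − 1 = 70.
φ(83^2) = 83^2 − 83^1 = 6889 − 83 = 6806.
φ(89^3) = 89^2·(89−1) = 7921·88 = 697048.
Since φ is multiplicative, φ(20344010206349) = 58 · 70 · 6806 · 697048 = 19261081273280.

19261081273280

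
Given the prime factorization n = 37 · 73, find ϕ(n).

φ(37) = 37 − 1 = 36.
φ(73) = 73 − 1 = 72.
φ(2701) = 36 × 72 = 2592.

2592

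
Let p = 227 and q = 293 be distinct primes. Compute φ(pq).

φ(pq) = (p−1)(q−1) = 226 · 292 = 65992.

65992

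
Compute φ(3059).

2376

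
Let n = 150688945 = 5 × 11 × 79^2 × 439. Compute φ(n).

φ(5) = 5 − 1 = 4.
φ(11) = 11 − 1 = 10.
φ(79^2) = 79^2 − 79^1 = 6241 − 79 = 6162.
φ(439) = 439 − 1 = 438.
φ(150688945) = 4 × 10 × 6162 × 438 = 107958240.

107958240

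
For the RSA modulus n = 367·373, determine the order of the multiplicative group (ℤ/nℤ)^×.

φ(n) = (p − 1)(q − 1) = (367−1)(373−1) = 366·372 = 136152.

136152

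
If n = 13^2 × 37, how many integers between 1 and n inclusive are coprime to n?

φ(6253) = 6253 · (1 − 1/13) · (1 − 1/37)
       = 6253 · 432/481 = 5616.

5616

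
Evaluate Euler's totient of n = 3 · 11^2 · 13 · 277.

728640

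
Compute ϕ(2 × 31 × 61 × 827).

φ(3127714) = 3127714 · (1 − 1/2) · (1 − 1/31) · (1 − 1/61) · (1 − 1/827)
       = 3127714 · 1486800/3127714 = 1486800.

1486800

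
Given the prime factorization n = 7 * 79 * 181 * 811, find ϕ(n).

φ(81175423) = 81175423 · (1 − 1/7) · (1 − 1/79) · (1 − 1/181) · (1 − 1/811)
       = 81175423 · 68234400/81175423 = 68234400.

68234400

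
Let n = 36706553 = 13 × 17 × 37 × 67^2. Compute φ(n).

30564864

φ(36706553) = 36706553 · (1 − 1/13) · (1 − 1/17) · (1 − 1/37) · (1 − 1/67)
       = 36706553 · 456192/547859 = 30564864.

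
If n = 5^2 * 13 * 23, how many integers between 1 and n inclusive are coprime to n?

φ(5^2) = 5^1·(5−1) = 5·4 = 20.
φ(13) = 13 − 1 = 12.
φ(23) = 23 − 1 = 22.
Since φ is multiplicative, φ(7475) = 20 · 12 · 22 = 5280.

5280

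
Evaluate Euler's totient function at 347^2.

120062

φ(347^2) = 347^2 − 347^1 = 120409 − 347 = 120062.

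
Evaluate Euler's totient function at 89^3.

697048

φ(704969) = 704969 · (1 − 1/89)
       = 704969 · 88/89 = 697048.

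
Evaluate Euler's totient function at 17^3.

φ(17^3) = 17^2·(17−1) = 289·16 = 4624.

4624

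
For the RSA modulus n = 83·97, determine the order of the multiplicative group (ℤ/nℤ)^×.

φ(n) = (p − 1)(q − 1) = (83−1)(97−1) = 82·96 = 7872.

7872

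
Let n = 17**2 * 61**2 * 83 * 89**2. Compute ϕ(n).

φ(706993821467) = 706993821467 · (1 − 1/17) · (1 − 1/61) · (1 − 1/83) · (1 − 1/89)
       = 706993821467 · 6927360/7660319 = 639346836480.

639346836480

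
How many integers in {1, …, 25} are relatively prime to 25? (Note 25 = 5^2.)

20

φ(5^2) = 5^1·(5−1) = 5·4 = 20.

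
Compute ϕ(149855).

107520

149855 = 5 * 17 * 41 * 43.
φ(149855) = 149855 · (1 − 1/5) · (1 − 1/17) · (1 − 1/41) · (1 − 1/43)
       = 149855 · 107520/149855 = 107520.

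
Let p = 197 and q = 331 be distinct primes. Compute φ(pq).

φ(197) = 197 − 1 = 196.
φ(331) = 331 − 1 = 330.
φ(65207) = 196 × 330 = 64680.

64680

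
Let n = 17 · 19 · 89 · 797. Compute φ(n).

20173824

φ(22911359) = 22911359 · (1 − 1/17) · (1 − 1/19) · (1 − 1/89) · (1 − 1/797)
       = 22911359 · 20173824/22911359 = 20173824.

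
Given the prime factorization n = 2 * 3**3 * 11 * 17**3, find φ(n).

832320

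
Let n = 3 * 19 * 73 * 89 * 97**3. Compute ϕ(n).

φ(337989279417) = 337989279417 · (1 − 1/3) · (1 − 1/19) · (1 − 1/73) · (1 − 1/89) · (1 − 1/97)
       = 337989279417 · 21897216/35921913 = 206030905344.

206030905344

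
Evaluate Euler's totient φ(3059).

2376

3059 = 7 × 19 × 23.
φ(3059) = 3059 · (1 − 1/7) · (1 − 1/19) · (1 − 1/23)
       = 3059 · 2376/3059 = 2376.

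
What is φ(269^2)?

72092

φ(269^2) = 269^1·(269−1) = 269·268 = 72092.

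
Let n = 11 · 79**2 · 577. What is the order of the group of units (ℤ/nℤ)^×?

35493120

φ(39611627) = 39611627 · (1 − 1/11) · (1 − 1/79) · (1 − 1/577)
       = 39611627 · 449280/501413 = 35493120.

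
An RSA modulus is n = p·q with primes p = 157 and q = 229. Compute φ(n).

For distinct primes, φ(pq) = (p−1)(q−1) = 156 × 228 = 35568.

35568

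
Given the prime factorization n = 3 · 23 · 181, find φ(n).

φ(12489) = 12489 · (1 − 1/3) · (1 − 1/23) · (1 − 1/181)
       = 12489 · 7920/12489 = 7920.

7920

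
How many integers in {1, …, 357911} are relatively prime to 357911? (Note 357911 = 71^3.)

352870

φ(357911) = 357911 · (1 − 1/71)
       = 357911 · 70/71 = 352870.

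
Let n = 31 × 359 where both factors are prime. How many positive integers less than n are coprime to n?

10740

φ(31) = 31 − 1 = 30.
φ(359) = 359 − 1 = 358.
φ(11129) = 30 × 358 = 10740.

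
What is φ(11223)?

7056

Prime factorization: 11223 = 3^2 · 29 · 43.
φ(11223) = 11223 · (1 − 1/3) · (1 − 1/29) · (1 − 1/43)
       = 11223 · 2352/3741 = 7056.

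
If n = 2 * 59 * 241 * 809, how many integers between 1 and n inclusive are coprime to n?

φ(23006342) = 23006342 · (1 − 1/2) · (1 − 1/59) · (1 − 1/241) · (1 − 1/809)
       = 23006342 · 11247360/23006342 = 11247360.

11247360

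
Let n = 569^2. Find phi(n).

323192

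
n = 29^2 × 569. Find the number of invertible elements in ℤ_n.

461216

φ(29^2) = 29^1·(29−1) = 29·28 = 812.
φ(569) = 569 − 1 = 568.
Since φ is multiplicative, φ(478529) = 812 · 568 = 461216.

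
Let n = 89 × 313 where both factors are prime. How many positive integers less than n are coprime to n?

27456

φ(89) = 89 − 1 = 88.
φ(313) = 313 − 1 = 312.
Since φ is multiplicative, φ(27857) = 88 · 312 = 27456.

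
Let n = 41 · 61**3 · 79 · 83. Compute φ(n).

57118838400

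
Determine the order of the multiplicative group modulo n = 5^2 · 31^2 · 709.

φ(5^2) = 5^2 − 5^1 = 25 − 5 = 20.
φ(31^2) = 31^2 − 31^1 = 961 − 31 = 930.
φ(709) = 709 − 1 = 708.
Since φ is multiplicative, φ(17033725) = 20 · 930 · 708 = 13168800.

13168800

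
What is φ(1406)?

648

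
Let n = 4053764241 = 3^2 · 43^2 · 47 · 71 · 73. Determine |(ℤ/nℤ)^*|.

φ(4053764241) = 4053764241 · (1 − 1/3) · (1 − 1/43) · (1 − 1/47) · (1 − 1/71) · (1 − 1/73)
       = 4053764241 · 19474560/31424529 = 2512218240.

2512218240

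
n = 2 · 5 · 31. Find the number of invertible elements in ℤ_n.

φ(310) = 310 · (1 − 1/2) · (1 − 1/5) · (1 − 1/31)
       = 310 · 120/310 = 120.

120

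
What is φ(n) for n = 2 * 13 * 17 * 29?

5376

φ(12818) = 12818 · (1 − 1/2) · (1 − 1/13) · (1 − 1/17) · (1 − 1/29)
       = 12818 · 5376/12818 = 5376.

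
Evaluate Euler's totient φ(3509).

Prime factorization: 3509 = 11^2 × 29.
φ(3509) = 3509 · (1 − 1/11) · (1 − 1/29)
       = 3509 · 280/319 = 3080.

3080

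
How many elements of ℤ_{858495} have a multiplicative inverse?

406560

Factor 858495: 858495 = 3 × 5 × 11^3 × 43.
φ(3) = 3 − 1 = 2.
φ(5) = 5 − 1 = 4.
φ(11^3) = 11^2·(11−1) = 121·10 = 1210.
φ(43) = 43 − 1 = 42.
φ(858495) = 2 × 4 × 1210 × 42 = 406560.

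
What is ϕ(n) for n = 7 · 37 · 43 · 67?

598752

φ(7) = 7 − 1 = 6.
φ(37) = 37 − 1 = 36.
φ(43) = 43 − 1 = 42.
φ(67) = 67 − 1 = 66.
Since φ is multiplicative, φ(746179) = 6 · 36 · 42 · 66 = 598752.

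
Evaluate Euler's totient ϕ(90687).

Prime factorization: 90687 = 3 · 19 · 37 · 43.
φ(90687) = 90687 · (1 − 1/3) · (1 − 1/19) · (1 − 1/37) · (1 − 1/43)
       = 90687 · 54432/90687 = 54432.

54432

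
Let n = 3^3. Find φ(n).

φ(27) = 27 · (1 − 1/3)
       = 27 · 2/3 = 18.

18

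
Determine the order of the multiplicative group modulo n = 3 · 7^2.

φ(147) = 147 · (1 − 1/3) · (1 − 1/7)
       = 147 · 12/21 = 84.

84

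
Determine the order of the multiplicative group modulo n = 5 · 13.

φ(5) = 5 − 1 = 4.
φ(13) = 13 − 1 = 12.
Since φ is multiplicative, φ(65) = 4 · 12 = 48.

48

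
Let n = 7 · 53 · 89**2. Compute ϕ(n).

2443584

φ(2938691) = 2938691 · (1 − 1/7) · (1 − 1/53) · (1 − 1/89)
       = 2938691 · 27456/33019 = 2443584.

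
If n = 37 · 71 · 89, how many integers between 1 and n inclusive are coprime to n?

221760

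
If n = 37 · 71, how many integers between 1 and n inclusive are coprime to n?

φ(37) = 37 − 1 = 36.
φ(71) = 71 − 1 = 70.
φ(2627) = 36 × 70 = 2520.

2520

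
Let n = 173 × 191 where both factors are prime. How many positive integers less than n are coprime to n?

32680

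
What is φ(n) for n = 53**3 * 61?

8764080

φ(53^3) = 53^3 − 53^2 = 148877 − 2809 = 146068.
φ(61) = 61 − 1 = 60.
Since φ is multiplicative, φ(9081497) = 146068 · 60 = 8764080.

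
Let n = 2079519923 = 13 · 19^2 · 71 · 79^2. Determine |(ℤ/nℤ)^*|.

1770219360

φ(2079519923) = 2079519923 · (1 − 1/13) · (1 − 1/19) · (1 − 1/71) · (1 − 1/79)
       = 2079519923 · 1179360/1385423 = 1770219360.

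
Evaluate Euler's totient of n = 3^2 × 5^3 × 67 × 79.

φ(5954625) = 5954625 · (1 − 1/3) · (1 − 1/5) · (1 − 1/67) · (1 − 1/79)
       = 5954625 · 41184/79395 = 3088800.

3088800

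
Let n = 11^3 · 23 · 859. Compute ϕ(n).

φ(26296567) = 26296567 · (1 − 1/11) · (1 − 1/23) · (1 − 1/859)
       = 26296567 · 188760/217327 = 22839960.

22839960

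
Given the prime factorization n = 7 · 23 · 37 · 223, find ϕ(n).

φ(7) = 7 − 1 = 6.
φ(23) = 23 − 1 = 22.
φ(37) = 37 − 1 = 36.
φ(223) = 223 − 1 = 222.
Since φ is multiplicative, φ(1328411) = 6 · 22 · 36 · 222 = 1054944.

1054944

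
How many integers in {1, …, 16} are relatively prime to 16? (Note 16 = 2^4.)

8

φ(2^4) = 2^4 − 2^3 = 16 − 8 = 8.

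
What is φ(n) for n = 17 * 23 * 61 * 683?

14403840

φ(16290233) = 16290233 · (1 − 1/17) · (1 − 1/23) · (1 − 1/61) · (1 − 1/683)
       = 16290233 · 14403840/16290233 = 14403840.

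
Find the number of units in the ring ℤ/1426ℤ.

660

Factor 1426: 1426 = 2 × 23 × 31.
φ(2) = 2 − 1 = 1.
φ(23) = 23 − 1 = 22.
φ(31) = 31 − 1 = 30.
Since φ is multiplicative, φ(1426) = 1 · 22 · 30 = 660.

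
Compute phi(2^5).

16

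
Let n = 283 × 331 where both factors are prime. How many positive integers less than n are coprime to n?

93060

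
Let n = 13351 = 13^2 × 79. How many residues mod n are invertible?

12168

φ(13^2) = 13^1·(13−1) = 13·12 = 156.
φ(79) = 79 − 1 = 78.
φ(13351) = 156 × 78 = 12168.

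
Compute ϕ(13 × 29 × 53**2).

926016

φ(1058993) = 1058993 · (1 − 1/13) · (1 − 1/29) · (1 − 1/53)
       = 1058993 · 17472/19981 = 926016.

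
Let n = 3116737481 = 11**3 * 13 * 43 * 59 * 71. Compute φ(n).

2475950400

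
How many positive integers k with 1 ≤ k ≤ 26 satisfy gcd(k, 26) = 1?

12

26 = 2 · 13.
φ(26) = 26 · (1 − 1/2) · (1 − 1/13)
       = 26 · 12/26 = 12.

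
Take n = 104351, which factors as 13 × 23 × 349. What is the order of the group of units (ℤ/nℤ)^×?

φ(13) = 13 − 1 = 12.
φ(23) = 23 − 1 = 22.
φ(349) = 349 − 1 = 348.
Since φ is multiplicative, φ(104351) = 12 · 22 · 348 = 91872.

91872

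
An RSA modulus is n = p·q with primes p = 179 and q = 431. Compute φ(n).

φ(pq) = (p−1)(q−1) = 178 · 430 = 76540.

76540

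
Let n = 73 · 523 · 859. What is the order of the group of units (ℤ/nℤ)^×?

32247072

φ(73) = 73 − 1 = 72.
φ(523) = 523 − 1 = 522.
φ(859) = 859 − 1 = 858.
φ(32795761) = 72 × 522 × 858 = 32247072.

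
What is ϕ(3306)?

1008

First factor: 3306 = 2 · 3 · 19 · 29.
φ(3306) = 3306 · (1 − 1/2) · (1 − 1/3) · (1 − 1/19) · (1 − 1/29)
       = 3306 · 1008/3306 = 1008.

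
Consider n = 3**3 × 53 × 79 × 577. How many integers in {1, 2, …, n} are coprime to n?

42052608

φ(65229273) = 65229273 · (1 − 1/3) · (1 − 1/53) · (1 − 1/79) · (1 − 1/577)
       = 65229273 · 4672512/7247697 = 42052608.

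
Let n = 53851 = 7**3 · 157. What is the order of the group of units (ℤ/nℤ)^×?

45864

φ(53851) = 53851 · (1 − 1/7) · (1 − 1/157)
       = 53851 · 936/1099 = 45864.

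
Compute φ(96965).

67200

Prime factorization: 96965 = 5 * 11 * 41 * 43.
φ(5) = 5 − 1 = 4.
φ(11) = 11 − 1 = 10.
φ(41) = 41 − 1 = 40.
φ(43) = 43 − 1 = 42.
Multiply: 4 · 10 · 40 · 42 = 67200.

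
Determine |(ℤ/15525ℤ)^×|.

7920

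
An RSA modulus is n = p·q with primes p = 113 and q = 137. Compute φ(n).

φ(113) = 113 − 1 = 112.
φ(137) = 137 − 1 = 136.
Multiply: 112 · 136 = 15232.

15232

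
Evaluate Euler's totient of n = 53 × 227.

11752

φ(53) = 53 − 1 = 52.
φ(227) = 227 − 1 = 226.
Multiply: 52 · 226 = 11752.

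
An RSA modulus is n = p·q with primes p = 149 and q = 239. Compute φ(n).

35224

φ(149) = 149 − 1 = 148.
φ(239) = 239 − 1 = 238.
Multiply: 148 · 238 = 35224.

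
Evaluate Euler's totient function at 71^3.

352870

φ(71^3) = 71^3 − 71^2 = 357911 − 5041 = 352870.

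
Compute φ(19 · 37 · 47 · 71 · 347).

φ(814031117) = 814031117 · (1 − 1/19) · (1 − 1/37) · (1 − 1/47) · (1 − 1/71) · (1 − 1/347)
       = 814031117 · 721949760/814031117 = 721949760.

721949760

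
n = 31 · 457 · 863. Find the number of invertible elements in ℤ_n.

11792160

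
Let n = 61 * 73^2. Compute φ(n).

315360

φ(325069) = 325069 · (1 − 1/61) · (1 − 1/73)
       = 325069 · 4320/4453 = 315360.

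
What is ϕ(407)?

Factor 407: 407 = 11 · 37.
φ(407) = 407 · (1 − 1/11) · (1 − 1/37)
       = 407 · 360/407 = 360.

360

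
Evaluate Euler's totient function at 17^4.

φ(17^4) = 17^3·(17−1) = 4913·16 = 78608.

78608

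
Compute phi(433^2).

φ(187489) = 187489 · (1 − 1/433)
       = 187489 · 432/433 = 187056.

187056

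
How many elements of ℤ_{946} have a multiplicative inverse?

420

First factor: 946 = 2 × 11 × 43.
φ(946) = 946 · (1 − 1/2) · (1 − 1/11) · (1 − 1/43)
       = 946 · 420/946 = 420.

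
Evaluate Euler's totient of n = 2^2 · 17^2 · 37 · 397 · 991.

φ(16827659644) = 16827659644 · (1 − 1/2) · (1 − 1/17) · (1 − 1/37) · (1 − 1/397) · (1 − 1/991)
       = 16827659644 · 225815040/494931166 = 7677711360.

7677711360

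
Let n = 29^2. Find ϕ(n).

φ(29^2) = 29^1·(29−1) = 29·28 = 812.

812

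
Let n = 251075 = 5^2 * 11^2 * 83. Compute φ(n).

180400

φ(251075) = 251075 · (1 − 1/5) · (1 − 1/11) · (1 − 1/83)
       = 251075 · 3280/4565 = 180400.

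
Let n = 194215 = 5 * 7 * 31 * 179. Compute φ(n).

φ(5) = 5 − 1 = 4.
φ(7) = 7 − 1 = 6.
φ(31) = 31 − 1 = 30.
φ(179) = 179 − 1 = 178.
Multiply: 4 · 6 · 30 · 178 = 128160.

128160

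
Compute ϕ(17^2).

272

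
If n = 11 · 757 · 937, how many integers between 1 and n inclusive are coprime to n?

7076160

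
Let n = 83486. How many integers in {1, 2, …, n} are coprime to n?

Prime factorization: 83486 = 2 * 13**3 * 19.
φ(2) = 2 − 1 = 1.
φ(13^3) = 13^3 − 13^2 = 2197 − 169 = 2028.
φ(19) = 19 − 1 = 18.
Multiply: 1 · 2028 · 18 = 36504.

36504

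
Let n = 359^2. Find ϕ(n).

φ(128881) = 128881 · (1 − 1/359)
       = 128881 · 358/359 = 128522.

128522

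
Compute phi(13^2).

φ(169) = 169 · (1 − 1/13)
       = 169 · 12/13 = 156.

156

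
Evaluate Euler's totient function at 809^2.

φ(654481) = 654481 · (1 − 1/809)
       = 654481 · 808/809 = 653672.

653672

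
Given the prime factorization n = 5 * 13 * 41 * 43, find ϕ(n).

80640

φ(114595) = 114595 · (1 − 1/5) · (1 − 1/13) · (1 − 1/41) · (1 − 1/43)
       = 114595 · 80640/114595 = 80640.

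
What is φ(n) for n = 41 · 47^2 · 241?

φ(41) = 41 − 1 = 40.
φ(47^2) = 47^2 − 47^1 = 2209 − 47 = 2162.
φ(241) = 241 − 1 = 240.
φ(21827129) = 40 × 2162 × 240 = 20755200.

20755200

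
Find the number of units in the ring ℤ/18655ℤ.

11520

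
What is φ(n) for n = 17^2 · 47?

12512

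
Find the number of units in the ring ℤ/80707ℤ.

First factor: 80707 = 11^2 · 23 · 29.
φ(80707) = 80707 · (1 − 1/11) · (1 − 1/23) · (1 − 1/29)
       = 80707 · 6160/7337 = 67760.

67760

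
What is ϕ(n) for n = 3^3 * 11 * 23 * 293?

1156320

φ(3^3) = 3^3 − 3^2 = 27 − 9 = 18.
φ(11) = 11 − 1 = 10.
φ(23) = 23 − 1 = 22.
φ(293) = 293 − 1 = 292.
Multiply: 18 · 10 · 22 · 292 = 1156320.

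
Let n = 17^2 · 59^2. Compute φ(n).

930784

φ(1006009) = 1006009 · (1 − 1/17) · (1 − 1/59)
       = 1006009 · 928/1003 = 930784.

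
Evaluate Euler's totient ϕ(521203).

443520

521203 = 17 × 23 × 31 × 43.
φ(521203) = 521203 · (1 − 1/17) · (1 − 1/23) · (1 − 1/31) · (1 − 1/43)
       = 521203 · 443520/521203 = 443520.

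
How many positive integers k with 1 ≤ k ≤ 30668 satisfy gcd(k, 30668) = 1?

Prime factorization: 30668 = 2^2 × 11 × 17 × 41.
φ(30668) = 30668 · (1 − 1/2) · (1 − 1/11) · (1 − 1/17) · (1 − 1/41)
       = 30668 · 6400/15334 = 12800.

12800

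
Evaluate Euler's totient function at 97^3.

φ(912673) = 912673 · (1 − 1/97)
       = 912673 · 96/97 = 903264.

903264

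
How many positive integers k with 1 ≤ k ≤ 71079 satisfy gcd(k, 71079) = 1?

71079 = 3 * 19 * 29 * 43.
φ(3) = 3 − 1 = 2.
φ(19) = 19 − 1 = 18.
φ(29) = 29 − 1 = 28.
φ(43) = 43 − 1 = 42.
Multiply: 2 · 18 · 28 · 42 = 42336.

42336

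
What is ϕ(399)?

216

Prime factorization: 399 = 3 · 7 · 19.
φ(3) = 3 − 1 = 2.
φ(7) = 7 − 1 = 6.
φ(19) = 19 − 1 = 18.
Since φ is multiplicative, φ(399) = 2 · 6 · 18 = 216.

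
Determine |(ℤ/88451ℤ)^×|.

Factor 88451: 88451 = 11^2 · 17 · 43.
φ(88451) = 88451 · (1 − 1/11) · (1 − 1/17) · (1 − 1/43)
       = 88451 · 6720/8041 = 73920.

73920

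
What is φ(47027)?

43200

Prime factorization: 47027 = 31 · 37 · 41.
φ(31) = 31 − 1 = 30.
φ(37) = 37 − 1 = 36.
φ(41) = 41 − 1 = 40.
φ(47027) = 30 × 36 × 40 = 43200.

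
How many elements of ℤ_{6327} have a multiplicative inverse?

3888

First factor: 6327 = 3**2 * 19 * 37.
φ(3^2) = 3^1·(3−1) = 3·2 = 6.
φ(19) = 19 − 1 = 18.
φ(37) = 37 − 1 = 36.
Multiply: 6 · 18 · 36 = 3888.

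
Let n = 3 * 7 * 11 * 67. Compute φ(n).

7920

φ(15477) = 15477 · (1 − 1/3) · (1 − 1/7) · (1 − 1/11) · (1 − 1/67)
       = 15477 · 7920/15477 = 7920.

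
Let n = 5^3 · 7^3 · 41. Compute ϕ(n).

φ(1757875) = 1757875 · (1 − 1/5) · (1 − 1/7) · (1 − 1/41)
       = 1757875 · 960/1435 = 1176000.

1176000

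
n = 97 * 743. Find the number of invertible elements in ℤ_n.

71232

φ(72071) = 72071 · (1 − 1/97) · (1 − 1/743)
       = 72071 · 71232/72071 = 71232.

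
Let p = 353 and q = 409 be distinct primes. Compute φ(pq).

143616

φ(n) = (p − 1)(q − 1) = (353−1)(409−1) = 352·408 = 143616.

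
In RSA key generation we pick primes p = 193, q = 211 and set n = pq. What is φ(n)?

40320

φ(193) = 193 − 1 = 192.
φ(211) = 211 − 1 = 210.
Since φ is multiplicative, φ(40723) = 192 · 210 = 40320.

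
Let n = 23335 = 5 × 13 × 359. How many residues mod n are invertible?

φ(23335) = 23335 · (1 − 1/5) · (1 − 1/13) · (1 − 1/359)
       = 23335 · 17184/23335 = 17184.

17184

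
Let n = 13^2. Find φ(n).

156

φ(169) = 169 · (1 − 1/13)
       = 169 · 12/13 = 156.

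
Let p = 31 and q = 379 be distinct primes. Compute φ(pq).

11340

φ(11749) = 11749 · (1 − 1/31) · (1 − 1/379)
       = 11749 · 11340/11749 = 11340.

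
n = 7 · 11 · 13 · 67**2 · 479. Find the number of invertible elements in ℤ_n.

φ(7) = 7 − 1 = 6.
φ(11) = 11 − 1 = 10.
φ(13) = 13 − 1 = 12.
φ(67^2) = 67^2 − 67^1 = 4489 − 67 = 4422.
φ(479) = 479 − 1 = 478.
φ(2152381231) = 6 × 10 × 12 × 4422 × 478 = 1521875520.

1521875520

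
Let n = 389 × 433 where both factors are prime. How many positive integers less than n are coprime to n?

φ(pq) = (p−1)(q−1) = 388 · 432 = 167616.

167616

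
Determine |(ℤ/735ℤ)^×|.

336

735 = 3 × 5 × 7**2.
φ(735) = 735 · (1 − 1/3) · (1 − 1/5) · (1 − 1/7)
       = 735 · 48/105 = 336.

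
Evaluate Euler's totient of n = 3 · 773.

φ(3) = 3 − 1 = 2.
φ(773) = 773 − 1 = 772.
φ(2319) = 2 × 772 = 1544.

1544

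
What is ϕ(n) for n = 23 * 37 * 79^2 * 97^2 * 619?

28085251544064

φ(23) = 23 − 1 = 22.
φ(37) = 37 − 1 = 36.
φ(79^2) = 79^2 − 79^1 = 6241 − 79 = 6162.
φ(97^2) = 97^2 − 97^1 = 9409 − 97 = 9312.
φ(619) = 619 − 1 = 618.
Since φ is multiplicative, φ(30932702180561) = 22 · 36 · 6162 · 9312 · 618 = 28085251544064.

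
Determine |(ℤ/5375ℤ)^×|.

4200

First factor: 5375 = 5^3 * 43.
φ(5375) = 5375 · (1 − 1/5) · (1 − 1/43)
       = 5375 · 168/215 = 4200.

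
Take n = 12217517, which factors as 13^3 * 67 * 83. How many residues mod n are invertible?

φ(12217517) = 12217517 · (1 − 1/13) · (1 − 1/67) · (1 − 1/83)
       = 12217517 · 64944/72293 = 10975536.

10975536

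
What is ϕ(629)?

576

Prime factorization: 629 = 17 * 37.
φ(17) = 17 − 1 = 16.
φ(37) = 37 − 1 = 36.
φ(629) = 16 × 36 = 576.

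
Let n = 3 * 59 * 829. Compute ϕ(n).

φ(3) = 3 − 1 = 2.
φ(59) = 59 − 1 = 58.
φ(829) = 829 − 1 = 828.
Multiply: 2 · 58 · 828 = 96048.

96048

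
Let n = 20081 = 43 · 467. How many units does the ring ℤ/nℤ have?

φ(20081) = 20081 · (1 − 1/43) · (1 − 1/467)
       = 20081 · 19572/20081 = 19572.

19572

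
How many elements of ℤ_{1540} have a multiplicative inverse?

1540 = 2**2 * 5 * 7 * 11.
φ(2^2) = 2^2 − 2^1 = 4 − 2 = 2.
φ(5) = 5 − 1 = 4.
φ(7) = 7 − 1 = 6.
φ(11) = 11 − 1 = 10.
φ(1540) = 2 × 4 × 6 × 10 = 480.

480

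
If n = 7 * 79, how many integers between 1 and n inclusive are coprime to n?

468

φ(7) = 7 − 1 = 6.
φ(79) = 79 − 1 = 78.
Since φ is multiplicative, φ(553) = 6 · 78 = 468.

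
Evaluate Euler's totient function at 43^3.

φ(79507) = 79507 · (1 − 1/43)
       = 79507 · 42/43 = 77658.

77658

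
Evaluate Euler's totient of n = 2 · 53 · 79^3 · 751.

φ(39248862634) = 39248862634 · (1 − 1/2) · (1 − 1/53) · (1 − 1/79) · (1 − 1/751)
       = 39248862634 · 3042000/6288874 = 18985122000.

18985122000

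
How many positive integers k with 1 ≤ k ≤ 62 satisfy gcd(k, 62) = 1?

62 = 2 · 31.
φ(2) = 2 − 1 = 1.
φ(31) = 31 − 1 = 30.
Multiply: 1 · 30 = 30.

30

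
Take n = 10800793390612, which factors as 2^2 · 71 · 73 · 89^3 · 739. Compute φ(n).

5185367953920

φ(10800793390612) = 10800793390612 · (1 − 1/2) · (1 − 1/71) · (1 − 1/73) · (1 − 1/89) · (1 − 1/739)
       = 10800793390612 · 327317760/681782186 = 5185367953920.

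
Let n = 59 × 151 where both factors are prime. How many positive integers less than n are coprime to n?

8700

For distinct primes, φ(pq) = (p−1)(q−1) = 58 × 150 = 8700.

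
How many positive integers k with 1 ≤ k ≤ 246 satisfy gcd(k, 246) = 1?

80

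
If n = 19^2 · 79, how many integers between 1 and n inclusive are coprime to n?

26676

φ(19^2) = 19^1·(19−1) = 19·18 = 342.
φ(79) = 79 − 1 = 78.
Since φ is multiplicative, φ(28519) = 342 · 78 = 26676.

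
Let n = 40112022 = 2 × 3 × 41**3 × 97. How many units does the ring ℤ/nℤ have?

12910080

φ(40112022) = 40112022 · (1 − 1/2) · (1 − 1/3) · (1 − 1/41) · (1 − 1/97)
       = 40112022 · 7680/23862 = 12910080.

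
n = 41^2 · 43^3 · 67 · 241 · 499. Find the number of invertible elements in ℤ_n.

φ(1076875437116251) = 1076875437116251 · (1 − 1/41) · (1 − 1/43) · (1 − 1/67) · (1 − 1/241) · (1 − 1/499)
       = 1076875437116251 · 13252377600/14205113339 = 1004649493478400.

1004649493478400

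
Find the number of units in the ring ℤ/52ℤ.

24

52 = 2^2 * 13.
φ(52) = 52 · (1 − 1/2) · (1 − 1/13)
       = 52 · 12/26 = 24.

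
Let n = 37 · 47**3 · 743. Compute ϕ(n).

φ(37) = 37 − 1 = 36.
φ(47^3) = 47^3 − 47^2 = 103823 − 2209 = 101614.
φ(743) = 743 − 1 = 742.
φ(2854198093) = 36 × 101614 × 742 = 2714313168.

2714313168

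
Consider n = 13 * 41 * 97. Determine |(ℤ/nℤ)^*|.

φ(13) = 13 − 1 = 12.
φ(41) = 41 − 1 = 40.
φ(97) = 97 − 1 = 96.
φ(51701) = 12 × 40 × 96 = 46080.

46080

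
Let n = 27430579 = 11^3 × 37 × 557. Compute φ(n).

φ(11^3) = 11^2·(11−1) = 121·10 = 1210.
φ(37) = 37 − 1 = 36.
φ(557) = 557 − 1 = 556.
Multiply: 1210 · 36 · 556 = 24219360.

24219360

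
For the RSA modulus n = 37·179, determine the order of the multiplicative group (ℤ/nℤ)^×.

φ(37) = 37 − 1 = 36.
φ(179) = 179 − 1 = 178.
Since φ is multiplicative, φ(6623) = 36 · 178 = 6408.

6408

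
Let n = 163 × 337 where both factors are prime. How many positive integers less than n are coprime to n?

54432

φ(n) = (p − 1)(q − 1) = (163−1)(337−1) = 162·336 = 54432.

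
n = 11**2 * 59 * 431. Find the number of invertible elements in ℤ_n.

φ(11^2) = 11^2 − 11^1 = 121 − 11 = 110.
φ(59) = 59 − 1 = 58.
φ(431) = 431 − 1 = 430.
Since φ is multiplicative, φ(3076909) = 110 · 58 · 430 = 2743400.

2743400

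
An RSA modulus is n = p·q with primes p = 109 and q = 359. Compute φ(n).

For distinct primes, φ(pq) = (p−1)(q−1) = 108 × 358 = 38664.

38664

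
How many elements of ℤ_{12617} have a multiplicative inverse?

10800

Factor 12617: 12617 = 11 * 31 * 37.
φ(11) = 11 − 1 = 10.
φ(31) = 31 − 1 = 30.
φ(37) = 37 − 1 = 36.
φ(12617) = 10 × 30 × 36 = 10800.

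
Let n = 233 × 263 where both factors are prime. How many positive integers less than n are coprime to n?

60784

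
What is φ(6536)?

3024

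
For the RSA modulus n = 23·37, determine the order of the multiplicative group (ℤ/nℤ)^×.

792

For distinct primes, φ(pq) = (p−1)(q−1) = 22 × 36 = 792.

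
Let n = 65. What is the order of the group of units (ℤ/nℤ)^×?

65 = 5 · 13.
φ(5) = 5 − 1 = 4.
φ(13) = 13 − 1 = 12.
φ(65) = 4 × 12 = 48.

48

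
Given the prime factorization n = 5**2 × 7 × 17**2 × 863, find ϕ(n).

28135680

φ(43646225) = 43646225 · (1 − 1/5) · (1 − 1/7) · (1 − 1/17) · (1 − 1/863)
       = 43646225 · 331008/513485 = 28135680.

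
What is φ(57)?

36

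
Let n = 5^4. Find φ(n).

φ(625) = 625 · (1 − 1/5)
       = 625 · 4/5 = 500.

500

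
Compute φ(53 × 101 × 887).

φ(4748111) = 4748111 · (1 − 1/53) · (1 − 1/101) · (1 − 1/887)
       = 4748111 · 4607200/4748111 = 4607200.

4607200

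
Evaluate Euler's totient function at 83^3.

φ(83^3) = 83^3 − 83^2 = 571787 − 6889 = 564898.

564898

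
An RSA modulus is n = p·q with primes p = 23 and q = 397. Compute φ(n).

8712

φ(pq) = (p−1)(q−1) = 22 · 396 = 8712.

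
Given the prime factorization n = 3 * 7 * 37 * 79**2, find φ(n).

2661984

φ(3) = 3 − 1 = 2.
φ(7) = 7 − 1 = 6.
φ(37) = 37 − 1 = 36.
φ(79^2) = 79^2 − 79^1 = 6241 − 79 = 6162.
Since φ is multiplicative, φ(4849257) = 2 · 6 · 36 · 6162 = 2661984.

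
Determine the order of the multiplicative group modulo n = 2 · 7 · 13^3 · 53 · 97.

60742656

φ(2) = 2 − 1 = 1.
φ(7) = 7 − 1 = 6.
φ(13^3) = 13^2·(13−1) = 169·12 = 2028.
φ(53) = 53 − 1 = 52.
φ(97) = 97 − 1 = 96.
Multiply: 1 · 6 · 2028 · 52 · 96 = 60742656.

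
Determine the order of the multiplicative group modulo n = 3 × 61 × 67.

7920

φ(12261) = 12261 · (1 − 1/3) · (1 − 1/61) · (1 − 1/67)
       = 12261 · 7920/12261 = 7920.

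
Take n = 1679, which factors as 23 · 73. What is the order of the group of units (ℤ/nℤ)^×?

φ(1679) = 1679 · (1 − 1/23) · (1 − 1/73)
       = 1679 · 1584/1679 = 1584.

1584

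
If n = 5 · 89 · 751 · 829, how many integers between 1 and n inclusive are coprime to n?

218592000

φ(5) = 5 − 1 = 4.
φ(89) = 89 − 1 = 88.
φ(751) = 751 − 1 = 750.
φ(829) = 829 − 1 = 828.
Multiply: 4 · 88 · 750 · 828 = 218592000.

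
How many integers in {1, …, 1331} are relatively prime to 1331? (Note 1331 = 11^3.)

1210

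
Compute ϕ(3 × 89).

176

φ(267) = 267 · (1 − 1/3) · (1 − 1/89)
       = 267 · 176/267 = 176.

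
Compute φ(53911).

First factor: 53911 = 11 · 13^2 · 29.
φ(53911) = 53911 · (1 − 1/11) · (1 − 1/13) · (1 − 1/29)
       = 53911 · 3360/4147 = 43680.

43680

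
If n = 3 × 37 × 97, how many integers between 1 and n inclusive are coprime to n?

6912

φ(10767) = 10767 · (1 − 1/3) · (1 − 1/37) · (1 − 1/97)
       = 10767 · 6912/10767 = 6912.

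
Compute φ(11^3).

1210

φ(11^3) = 11^3 − 11^2 = 1331 − 121 = 1210.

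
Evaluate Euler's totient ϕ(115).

Prime factorization: 115 = 5 × 23.
φ(5) = 5 − 1 = 4.
φ(23) = 23 − 1 = 22.
φ(115) = 4 × 22 = 88.

88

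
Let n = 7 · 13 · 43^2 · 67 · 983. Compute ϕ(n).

φ(7) = 7 − 1 = 6.
φ(13) = 13 − 1 = 12.
φ(43^2) = 43^2 − 43^1 = 1849 − 43 = 1806.
φ(67) = 67 − 1 = 66.
φ(983) = 983 − 1 = 982.
Since φ is multiplicative, φ(11081705999) = 6 · 12 · 1806 · 66 · 982 = 8427633984.

8427633984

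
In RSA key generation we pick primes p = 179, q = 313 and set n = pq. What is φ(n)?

55536

φ(179) = 179 − 1 = 178.
φ(313) = 313 − 1 = 312.
φ(56027) = 178 × 312 = 55536.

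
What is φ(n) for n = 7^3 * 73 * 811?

φ(20306629) = 20306629 · (1 − 1/7) · (1 − 1/73) · (1 − 1/811)
       = 20306629 · 349920/414421 = 17146080.

17146080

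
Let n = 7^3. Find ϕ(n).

294

φ(343) = 343 · (1 − 1/7)
       = 343 · 6/7 = 294.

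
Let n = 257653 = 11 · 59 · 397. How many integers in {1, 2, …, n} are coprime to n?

229680

φ(257653) = 257653 · (1 − 1/11) · (1 − 1/59) · (1 − 1/397)
       = 257653 · 229680/257653 = 229680.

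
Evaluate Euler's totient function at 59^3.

φ(205379) = 205379 · (1 − 1/59)
       = 205379 · 58/59 = 201898.

201898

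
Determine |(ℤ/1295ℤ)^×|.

864

First factor: 1295 = 5 * 7 * 37.
φ(5) = 5 − 1 = 4.
φ(7) = 7 − 1 = 6.
φ(37) = 37 − 1 = 36.
φ(1295) = 4 × 6 × 36 = 864.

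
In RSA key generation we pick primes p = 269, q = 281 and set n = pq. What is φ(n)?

75040

φ(n) = (p − 1)(q − 1) = (269−1)(281−1) = 268·280 = 75040.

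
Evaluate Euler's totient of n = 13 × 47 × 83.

φ(50713) = 50713 · (1 − 1/13) · (1 − 1/47) · (1 − 1/83)
       = 50713 · 45264/50713 = 45264.

45264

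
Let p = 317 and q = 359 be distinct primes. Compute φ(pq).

113128

φ(113803) = 113803 · (1 − 1/317) · (1 − 1/359)
       = 113803 · 113128/113803 = 113128.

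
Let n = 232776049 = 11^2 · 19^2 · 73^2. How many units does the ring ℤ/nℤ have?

197730720

φ(232776049) = 232776049 · (1 − 1/11) · (1 − 1/19) · (1 − 1/73)
       = 232776049 · 12960/15257 = 197730720.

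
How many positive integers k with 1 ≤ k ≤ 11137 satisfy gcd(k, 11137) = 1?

9072

Prime factorization: 11137 = 7 × 37 × 43.
φ(11137) = 11137 · (1 − 1/7) · (1 − 1/37) · (1 − 1/43)
       = 11137 · 9072/11137 = 9072.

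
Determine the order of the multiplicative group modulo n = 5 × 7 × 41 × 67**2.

4245120

φ(6441715) = 6441715 · (1 − 1/5) · (1 − 1/7) · (1 − 1/41) · (1 − 1/67)
       = 6441715 · 63360/96145 = 4245120.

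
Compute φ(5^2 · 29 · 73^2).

φ(5^2) = 5^2 − 5^1 = 25 − 5 = 20.
φ(29) = 29 − 1 = 28.
φ(73^2) = 73^1·(73−1) = 73·72 = 5256.
Since φ is multiplicative, φ(3863525) = 20 · 28 · 5256 = 2943360.

2943360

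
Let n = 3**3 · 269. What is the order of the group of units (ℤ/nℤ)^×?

φ(7263) = 7263 · (1 − 1/3) · (1 − 1/269)
       = 7263 · 536/807 = 4824.

4824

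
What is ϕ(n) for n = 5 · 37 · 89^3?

φ(130419265) = 130419265 · (1 − 1/5) · (1 − 1/37) · (1 − 1/89)
       = 130419265 · 12672/16465 = 100374912.

100374912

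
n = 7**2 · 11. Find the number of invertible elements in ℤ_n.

φ(539) = 539 · (1 − 1/7) · (1 − 1/11)
       = 539 · 60/77 = 420.

420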